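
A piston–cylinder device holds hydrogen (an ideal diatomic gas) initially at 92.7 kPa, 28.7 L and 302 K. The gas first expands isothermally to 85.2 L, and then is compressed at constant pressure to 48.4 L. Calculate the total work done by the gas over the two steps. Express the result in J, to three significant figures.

Step 1 (isothermal): W = P₁V₁ ln(V₂/V₁) = (2660) ln(85.2/28.7) = 2895 J.
After step 1: P = 31.23 kPa, V = 85.2 L, T = 302 K.
Step 2 (isobaric): W = PΔV = (31.23 kPa)(48.4 − 85.2 L) = -1149 J.
W_total = 2895 − 1149 = 1746 J.

W_total ≈ 1750 J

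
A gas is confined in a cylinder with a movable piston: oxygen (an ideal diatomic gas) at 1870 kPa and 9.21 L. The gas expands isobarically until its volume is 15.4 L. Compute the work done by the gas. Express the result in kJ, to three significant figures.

W ≈ 11.6 kJ

Isobaric: W = P ΔV.
W = (1870 kPa)(15.4 − 9.21 L) = (1870)(6.19) = 11575 J.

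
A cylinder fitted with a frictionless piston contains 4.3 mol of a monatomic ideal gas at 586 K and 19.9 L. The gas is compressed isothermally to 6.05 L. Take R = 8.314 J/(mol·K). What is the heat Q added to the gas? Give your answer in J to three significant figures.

Q ≈ -24900 J

Isothermal ⇒ ΔU = 0, so Q = W = nRT ln(V₂/V₁).
Q = (4.3)(8.314)(586) ln(6.05/19.9) = 20950 × -1.191 = -24944 J.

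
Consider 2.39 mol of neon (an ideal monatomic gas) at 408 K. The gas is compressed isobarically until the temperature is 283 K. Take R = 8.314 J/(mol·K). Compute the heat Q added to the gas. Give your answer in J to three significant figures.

Isobaric: W = nRΔT = (2.39)(8.314)(-125) = -2484 J.
ΔU = nCᵥΔT with Cᵥ = 3R/2: ΔU = (2.39)(12.47)(-125) = -3726 J.
Q = ΔU + W = -3726 − 2484 = -6210 J.

Q ≈ -6210 J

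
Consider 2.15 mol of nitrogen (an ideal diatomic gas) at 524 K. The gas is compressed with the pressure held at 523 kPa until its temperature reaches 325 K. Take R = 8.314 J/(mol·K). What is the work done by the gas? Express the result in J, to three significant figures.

Isobaric: W = P ΔV = nR ΔT.
W = (2.15)(8.314)(325 − 524) = -3557 J.

W ≈ -3560 J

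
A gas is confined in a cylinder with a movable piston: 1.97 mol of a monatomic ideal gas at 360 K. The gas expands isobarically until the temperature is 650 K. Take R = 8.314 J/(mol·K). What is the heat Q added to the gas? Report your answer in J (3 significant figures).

Isobaric: W = nRΔT = (1.97)(8.314)(290) = 4750 J.
ΔU = nCᵥΔT with Cᵥ = 3R/2: ΔU = (1.97)(12.47)(290) = 7125 J.
Q = ΔU + W = 7125 + 4750 = 11874 J.

Q ≈ 11900 J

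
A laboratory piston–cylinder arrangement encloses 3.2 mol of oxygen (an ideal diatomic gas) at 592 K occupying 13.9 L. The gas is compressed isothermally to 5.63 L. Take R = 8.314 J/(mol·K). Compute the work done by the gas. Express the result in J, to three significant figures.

W ≈ -14200 J

Isothermal: W = nRT ln(V₂/V₁).
W = (3.2)(8.314)(592) × ln(5.63/13.9)
  = 15750 × -0.9038
W_by_gas = -14235 J.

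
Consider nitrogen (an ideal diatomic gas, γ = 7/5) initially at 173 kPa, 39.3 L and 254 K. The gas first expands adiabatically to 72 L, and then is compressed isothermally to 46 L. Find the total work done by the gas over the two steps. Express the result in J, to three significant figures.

Step 1 (adiabatic): W = (P₁V₁ − P₂V₂)/(γ−1) = (6799 − 5337)/0.4 = 3656 J.
After step 1: P = 74.12 kPa, V = 72 L, T = 199.4 K.
Step 2 (isothermal): W = P₁V₁ ln(V₂/V₁) = (5337) ln(46/72) = -2391 J.
W_total = 3656 − 2391 = 1265 J.

W_total ≈ 1260 J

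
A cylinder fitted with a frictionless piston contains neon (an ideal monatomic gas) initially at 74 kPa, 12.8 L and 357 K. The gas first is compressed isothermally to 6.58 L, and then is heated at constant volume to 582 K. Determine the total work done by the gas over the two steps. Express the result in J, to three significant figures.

Step 1 (isothermal): W = P₁V₁ ln(V₂/V₁) = (947.2) ln(6.58/12.8) = -630.3 J.
Step 2 (isochoric): W = 0 (constant volume).
W_total = -630.3 + 0 = -630.3 J.

W_total ≈ -630 J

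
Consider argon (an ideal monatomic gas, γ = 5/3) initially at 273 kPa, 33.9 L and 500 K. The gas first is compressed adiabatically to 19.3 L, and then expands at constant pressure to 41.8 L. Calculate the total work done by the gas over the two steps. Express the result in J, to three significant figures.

Step 1 (adiabatic): W = (P₁V₁ − P₂V₂)/(γ−1) = (9255 − 13473)/0.667 = -6327 J.
After step 1: P = 698.1 kPa, V = 19.3 L, T = 727.9 K.
Step 2 (isobaric): W = PΔV = (698.1 kPa)(41.8 − 19.3 L) = 15707 J.
W_total = -6327 + 15707 = 9379 J.

W_total ≈ 9380 J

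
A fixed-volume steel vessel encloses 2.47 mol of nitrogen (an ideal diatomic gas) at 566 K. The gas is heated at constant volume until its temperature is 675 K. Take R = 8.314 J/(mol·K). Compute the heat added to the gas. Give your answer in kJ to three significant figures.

Constant volume ⇒ W = 0, so Q = ΔU = nCᵥΔT with Cᵥ = 5R/2 = 20.79 J/(mol·K).
ΔU = (2.47)(20.79)(675 − 566) = 5596 J.

Q ≈ 5.60 kJ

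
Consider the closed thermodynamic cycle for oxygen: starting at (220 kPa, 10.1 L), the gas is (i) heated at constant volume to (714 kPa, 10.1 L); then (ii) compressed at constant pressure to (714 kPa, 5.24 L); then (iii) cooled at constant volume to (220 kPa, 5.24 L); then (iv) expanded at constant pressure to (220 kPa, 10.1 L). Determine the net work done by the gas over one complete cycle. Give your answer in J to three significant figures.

W_net ≈ -2400 J

Constant-volume legs do no work.
W(ii) = (714)(5.24 − 10.1) = -3470 J; W(iv) = (220)(10.1 − 5.24) = 1069 J.
W_net = -3470 + 1069 = -2401 J (the counter-clockwise enclosed area).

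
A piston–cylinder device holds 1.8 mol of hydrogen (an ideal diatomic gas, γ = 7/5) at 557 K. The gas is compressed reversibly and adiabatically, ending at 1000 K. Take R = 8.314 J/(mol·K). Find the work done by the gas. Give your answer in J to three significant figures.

W ≈ -16600 J

Adiabatic ⇒ Q = 0, so W_by = −ΔU = nCᵥ(T₁ − T₂).
Cᵥ = 5R/2 = 20.79 J/(mol·K).
W = (1.8)(20.79)(557 − 1000) = -16574 J.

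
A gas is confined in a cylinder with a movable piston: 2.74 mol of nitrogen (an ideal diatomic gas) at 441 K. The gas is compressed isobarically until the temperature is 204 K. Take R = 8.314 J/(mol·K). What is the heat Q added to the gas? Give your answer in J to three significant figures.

Isobaric: W = nRΔT = (2.74)(8.314)(-237) = -5399 J.
ΔU = nCᵥΔT with Cᵥ = 5R/2: ΔU = (2.74)(20.79)(-237) = -13497 J.
Q = ΔU + W = -13497 − 5399 = -18896 J.

Q ≈ -18900 J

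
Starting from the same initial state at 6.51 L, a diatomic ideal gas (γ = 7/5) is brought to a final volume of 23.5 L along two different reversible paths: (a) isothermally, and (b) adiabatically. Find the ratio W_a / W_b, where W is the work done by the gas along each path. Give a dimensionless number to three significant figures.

Path (a) isothermal: W = P₁V₁ ln(V₂/V₁) → W_a/(P₁V₁) = 1.284.
Path (b) adiabatic: W = P₁V₁(1 − (V₁/V₂)^(γ−1))/(γ−1) → W_b/(P₁V₁) = 1.004.
W_a / W_b = 1.284 / 1.004 = 1.279.

W_a / W_b ≈ 1.28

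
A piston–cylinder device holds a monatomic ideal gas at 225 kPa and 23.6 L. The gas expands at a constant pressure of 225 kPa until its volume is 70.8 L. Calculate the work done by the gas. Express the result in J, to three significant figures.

Isobaric: W = P ΔV.
W = (225 kPa)(70.8 − 23.6 L) = (225)(47.2) = 10620 J.

W ≈ 10600 J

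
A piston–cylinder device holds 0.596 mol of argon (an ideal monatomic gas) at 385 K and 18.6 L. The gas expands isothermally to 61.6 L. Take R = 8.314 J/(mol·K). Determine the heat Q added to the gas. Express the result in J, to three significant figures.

Isothermal ⇒ ΔU = 0, so Q = W = nRT ln(V₂/V₁).
Q = (0.596)(8.314)(385) ln(61.6/18.6) = 1908 × 1.198 = 2285 J.

Q ≈ 2280 J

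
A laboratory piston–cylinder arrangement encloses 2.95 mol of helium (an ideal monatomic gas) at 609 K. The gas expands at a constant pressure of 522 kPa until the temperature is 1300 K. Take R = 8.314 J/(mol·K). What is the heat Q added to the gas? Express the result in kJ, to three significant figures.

Isobaric: W = nRΔT = (2.95)(8.314)(691) = 16948 J.
ΔU = nCᵥΔT with Cᵥ = 3R/2: ΔU = (2.95)(12.47)(691) = 25422 J.
Q = ΔU + W = 25422 + 16948 = 42369 J.

Q ≈ 42.4 kJ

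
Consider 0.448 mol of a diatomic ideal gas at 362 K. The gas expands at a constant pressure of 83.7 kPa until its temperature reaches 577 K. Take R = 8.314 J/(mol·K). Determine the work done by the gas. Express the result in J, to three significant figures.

Isobaric: W = P ΔV = nR ΔT.
W = (0.448)(8.314)(577 − 362) = 800.8 J.

W ≈ 801 J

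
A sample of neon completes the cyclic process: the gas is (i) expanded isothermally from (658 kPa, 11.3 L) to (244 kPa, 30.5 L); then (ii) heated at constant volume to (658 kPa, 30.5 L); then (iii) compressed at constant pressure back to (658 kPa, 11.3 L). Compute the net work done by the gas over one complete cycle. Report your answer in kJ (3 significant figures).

W_net ≈ -5.25 kJ

Leg (i): W = PᵢVᵢ ln(V_f/Vᵢ) = (7435) ln(30.5/11.3) = 7383 J.
Leg (ii): W = 0.
Leg (iii): W = PΔV = (658)(11.3 − 30.5) = -12634 J.
W_net = 7383 − 12634 = -5251 J.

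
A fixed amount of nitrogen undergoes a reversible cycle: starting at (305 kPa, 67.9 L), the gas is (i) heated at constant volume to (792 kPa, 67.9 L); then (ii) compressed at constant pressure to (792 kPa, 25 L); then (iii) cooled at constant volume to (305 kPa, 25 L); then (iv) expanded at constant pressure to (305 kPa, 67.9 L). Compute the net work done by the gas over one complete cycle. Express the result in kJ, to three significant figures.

Constant-volume legs do no work.
W(ii) = (792)(25 − 67.9) = -33977 J; W(iv) = (305)(67.9 − 25) = 13085 J.
W_net = -33977 + 13085 = -20892 J (the counter-clockwise enclosed area).

W_net ≈ -20.9 kJ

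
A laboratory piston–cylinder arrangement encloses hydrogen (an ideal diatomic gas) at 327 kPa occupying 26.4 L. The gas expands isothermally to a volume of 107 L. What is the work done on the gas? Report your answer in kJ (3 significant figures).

W ≈ -12.1 kJ

Isothermal: W = nRT ln(V₂/V₁) = P₁V₁ ln(V₂/V₁).
P₁V₁ = (327 kPa)(26.4 L) = 8633 J.
W = 8633 × ln(107/26.4) = 8633 × 1.399
W_by_gas = 12081 J; work on gas = −W_by = -12081 J.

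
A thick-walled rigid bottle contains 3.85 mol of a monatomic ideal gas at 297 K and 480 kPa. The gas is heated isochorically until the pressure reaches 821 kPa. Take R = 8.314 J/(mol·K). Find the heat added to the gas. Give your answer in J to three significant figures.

Constant volume ⇒ W = 0, so Q = ΔU = nCᵥΔT with Cᵥ = 3R/2 = 12.47 J/(mol·K).
At constant V, T₂/T₁ = P₂/P₁ ⇒ ΔT = T₁(P₂/P₁ − 1) = 297·(821/480 − 1) = 211 K.
ΔU = (3.85)(12.47)(211) = 10131 J.

Q ≈ 10100 J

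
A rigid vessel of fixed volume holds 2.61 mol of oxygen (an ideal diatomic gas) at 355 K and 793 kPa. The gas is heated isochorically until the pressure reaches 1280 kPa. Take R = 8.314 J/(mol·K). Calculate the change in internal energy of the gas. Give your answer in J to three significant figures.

ΔU ≈ 11800 J

Constant volume ⇒ W = 0, so Q = ΔU = nCᵥΔT with Cᵥ = 5R/2 = 20.79 J/(mol·K).
At constant V, T₂/T₁ = P₂/P₁ ⇒ ΔT = T₁(P₂/P₁ − 1) = 355·(1280/793 − 1) = 218 K.
ΔU = (2.61)(20.79)(218) = 11827 J.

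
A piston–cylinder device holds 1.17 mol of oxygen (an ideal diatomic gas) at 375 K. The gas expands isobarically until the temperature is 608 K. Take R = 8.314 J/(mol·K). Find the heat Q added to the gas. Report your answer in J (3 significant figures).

Q ≈ 7930 J

Isobaric: W = nRΔT = (1.17)(8.314)(233) = 2266 J.
ΔU = nCᵥΔT with Cᵥ = 5R/2: ΔU = (1.17)(20.79)(233) = 5666 J.
Q = ΔU + W = 5666 + 2266 = 7933 J.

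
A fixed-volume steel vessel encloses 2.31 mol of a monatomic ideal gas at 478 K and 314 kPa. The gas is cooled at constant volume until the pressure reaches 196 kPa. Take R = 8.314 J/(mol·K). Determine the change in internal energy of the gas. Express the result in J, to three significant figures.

Constant volume ⇒ W = 0, so Q = ΔU = nCᵥΔT with Cᵥ = 3R/2 = 12.47 J/(mol·K).
At constant V, T₂/T₁ = P₂/P₁ ⇒ ΔT = T₁(P₂/P₁ − 1) = 478·(196/314 − 1) = -179.6 K.
ΔU = (2.31)(12.47)(-179.6) = -5175 J.

ΔU ≈ -5170 J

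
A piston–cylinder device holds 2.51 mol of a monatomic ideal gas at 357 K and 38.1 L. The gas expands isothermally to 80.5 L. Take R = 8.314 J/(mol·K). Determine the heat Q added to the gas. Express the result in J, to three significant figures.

Q ≈ 5570 J

Isothermal ⇒ ΔU = 0, so Q = W = nRT ln(V₂/V₁).
Q = (2.51)(8.314)(357) ln(80.5/38.1) = 7450 × 0.748 = 5573 J.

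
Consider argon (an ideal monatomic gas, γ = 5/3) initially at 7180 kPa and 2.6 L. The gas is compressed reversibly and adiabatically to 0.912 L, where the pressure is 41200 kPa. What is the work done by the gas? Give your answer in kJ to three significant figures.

Adiabatic: W = (P₁V₁ − P₂V₂)/(γ − 1) with γ = 5/3.
P₁V₁ = 18668 J, P₂V₂ = 37574 J.
W = (18668 − 37574) / 0.6667 = -28360 J.

W ≈ -28.4 kJ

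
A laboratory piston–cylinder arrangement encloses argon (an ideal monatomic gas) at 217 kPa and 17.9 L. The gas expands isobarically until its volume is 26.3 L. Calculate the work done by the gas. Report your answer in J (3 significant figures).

W ≈ 1820 J

Isobaric: W = P ΔV.
W = (217 kPa)(26.3 − 17.9 L) = (217)(8.4) = 1823 J.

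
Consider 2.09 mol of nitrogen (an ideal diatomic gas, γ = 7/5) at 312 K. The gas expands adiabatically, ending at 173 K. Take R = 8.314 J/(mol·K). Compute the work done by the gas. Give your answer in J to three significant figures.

W ≈ 6040 J

Adiabatic ⇒ Q = 0, so W_by = −ΔU = nCᵥ(T₁ − T₂).
Cᵥ = 5R/2 = 20.79 J/(mol·K).
W = (2.09)(20.79)(312 − 173) = 6038 J.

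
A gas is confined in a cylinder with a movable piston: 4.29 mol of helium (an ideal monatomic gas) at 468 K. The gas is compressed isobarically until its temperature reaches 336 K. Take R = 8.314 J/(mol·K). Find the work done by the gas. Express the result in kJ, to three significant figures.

Isobaric: W = P ΔV = nR ΔT.
W = (4.29)(8.314)(336 − 468) = -4708 J.

W ≈ -4.71 kJ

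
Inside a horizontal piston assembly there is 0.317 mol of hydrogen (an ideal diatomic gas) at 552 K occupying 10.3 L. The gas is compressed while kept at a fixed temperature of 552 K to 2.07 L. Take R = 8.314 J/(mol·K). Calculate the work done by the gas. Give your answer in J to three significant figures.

Isothermal: W = nRT ln(V₂/V₁).
W = (0.317)(8.314)(552) × ln(2.07/10.3)
  = 1455 × -1.605
W_by_gas = -2334 J.

W ≈ -2330 J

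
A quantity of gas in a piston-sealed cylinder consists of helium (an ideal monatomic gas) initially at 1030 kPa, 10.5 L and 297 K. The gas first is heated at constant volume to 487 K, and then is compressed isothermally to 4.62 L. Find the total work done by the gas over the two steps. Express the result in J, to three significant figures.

W_total ≈ -14600 J

Step 1 (isochoric): W = 0 (constant volume).
After step 1: P = 1689 kPa (V unchanged).
Step 2 (isothermal): W = P₁V₁ ln(V₂/V₁) = (17734) ln(4.62/10.5) = -14559 J.
W_total = 0 − 14559 = -14559 J.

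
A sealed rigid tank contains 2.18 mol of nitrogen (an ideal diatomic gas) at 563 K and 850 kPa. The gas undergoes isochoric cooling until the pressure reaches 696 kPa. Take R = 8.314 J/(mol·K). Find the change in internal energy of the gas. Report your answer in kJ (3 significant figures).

ΔU ≈ -4.62 kJ

Constant volume ⇒ W = 0, so Q = ΔU = nCᵥΔT with Cᵥ = 5R/2 = 20.79 J/(mol·K).
At constant V, T₂/T₁ = P₂/P₁ ⇒ ΔT = T₁(P₂/P₁ − 1) = 563·(696/850 − 1) = -102 K.
ΔU = (2.18)(20.79)(-102) = -4622 J.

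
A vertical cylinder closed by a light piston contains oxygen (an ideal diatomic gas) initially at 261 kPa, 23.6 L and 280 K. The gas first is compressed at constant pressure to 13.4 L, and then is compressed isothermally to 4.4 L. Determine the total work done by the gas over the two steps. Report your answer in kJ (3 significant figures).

Step 1 (isobaric): W = PΔV = (261 kPa)(13.4 − 23.6 L) = -2662 J.
After step 1: P = 261 kPa, V = 13.4 L, T = 159 K.
Step 2 (isothermal): W = P₁V₁ ln(V₂/V₁) = (3497) ln(4.4/13.4) = -3895 J.
W_total = -2662 − 3895 = -6557 J.

W_total ≈ -6.56 kJ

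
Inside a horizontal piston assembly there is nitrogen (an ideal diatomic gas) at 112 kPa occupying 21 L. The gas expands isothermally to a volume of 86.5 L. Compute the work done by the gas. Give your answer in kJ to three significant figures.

W ≈ 3.33 kJ

Isothermal: W = nRT ln(V₂/V₁) = P₁V₁ ln(V₂/V₁).
P₁V₁ = (112 kPa)(21 L) = 2352 J.
W = 2352 × ln(86.5/21) = 2352 × 1.416
W_by_gas = 3330 J.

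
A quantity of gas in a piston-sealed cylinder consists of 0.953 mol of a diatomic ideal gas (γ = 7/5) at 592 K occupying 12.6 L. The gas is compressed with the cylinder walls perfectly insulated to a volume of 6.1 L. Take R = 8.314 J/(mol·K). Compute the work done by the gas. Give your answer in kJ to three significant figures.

Adiabatic: TV^(γ−1) = const with γ = 7/5.
T₂ = T₁ (V₁/V₂)^(γ−1) = 592 × (12.6/6.1)^0.4 = 592 × 1.337 = 791.3 K.
W_by = nCᵥ(T₁ − T₂) = (0.953)(20.79)(592 − 791.3) = -3948 J.

W ≈ -3.95 kJ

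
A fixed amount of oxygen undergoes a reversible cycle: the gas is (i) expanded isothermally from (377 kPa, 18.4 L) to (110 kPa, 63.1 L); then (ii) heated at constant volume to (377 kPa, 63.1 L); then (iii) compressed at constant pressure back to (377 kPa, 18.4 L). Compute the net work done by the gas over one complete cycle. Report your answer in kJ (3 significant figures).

W_net ≈ -8.30 kJ

Leg (i): W = PᵢVᵢ ln(V_f/Vᵢ) = (6937) ln(63.1/18.4) = 8549 J.
Leg (ii): W = 0.
Leg (iii): W = PΔV = (377)(18.4 − 63.1) = -16852 J.
W_net = 8549 − 16852 = -8303 J.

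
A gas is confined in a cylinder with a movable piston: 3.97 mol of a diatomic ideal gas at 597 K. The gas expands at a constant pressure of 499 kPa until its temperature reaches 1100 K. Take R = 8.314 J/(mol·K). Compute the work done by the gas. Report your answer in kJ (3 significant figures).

W ≈ 16.6 kJ

Isobaric: W = P ΔV = nR ΔT.
W = (3.97)(8.314)(1100 − 597) = 16602 J.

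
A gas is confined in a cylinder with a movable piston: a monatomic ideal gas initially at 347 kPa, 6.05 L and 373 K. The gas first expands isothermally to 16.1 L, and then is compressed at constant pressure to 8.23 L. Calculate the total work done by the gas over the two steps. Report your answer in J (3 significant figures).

Step 1 (isothermal): W = P₁V₁ ln(V₂/V₁) = (2099) ln(16.1/6.05) = 2055 J.
After step 1: P = 130.4 kPa, V = 16.1 L, T = 373 K.
Step 2 (isobaric): W = PΔV = (130.4 kPa)(8.23 − 16.1 L) = -1026 J.
W_total = 2055 − 1026 = 1029 J.

W_total ≈ 1030 J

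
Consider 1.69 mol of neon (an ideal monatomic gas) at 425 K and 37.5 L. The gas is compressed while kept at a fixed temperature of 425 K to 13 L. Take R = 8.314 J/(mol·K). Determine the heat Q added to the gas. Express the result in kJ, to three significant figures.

Q ≈ -6.33 kJ

Isothermal ⇒ ΔU = 0, so Q = W = nRT ln(V₂/V₁).
Q = (1.69)(8.314)(425) ln(13/37.5) = 5972 × -1.059 = -6326 J.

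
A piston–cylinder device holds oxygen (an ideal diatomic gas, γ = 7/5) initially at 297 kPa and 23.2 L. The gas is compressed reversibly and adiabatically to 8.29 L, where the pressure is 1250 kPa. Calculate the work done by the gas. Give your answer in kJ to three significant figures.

Adiabatic: W = (P₁V₁ − P₂V₂)/(γ − 1) with γ = 7/5.
P₁V₁ = 6890 J, P₂V₂ = 10362 J.
W = (6890 − 10362) / 0.4 = -8680 J.

W ≈ -8.68 kJ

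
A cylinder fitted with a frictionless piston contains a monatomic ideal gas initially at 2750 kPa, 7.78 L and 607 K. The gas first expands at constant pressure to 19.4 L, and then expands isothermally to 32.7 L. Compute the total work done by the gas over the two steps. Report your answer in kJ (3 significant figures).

W_total ≈ 59.8 kJ

Step 1 (isobaric): W = PΔV = (2750 kPa)(19.4 − 7.78 L) = 31955 J.
After step 1: P = 2750 kPa, V = 19.4 L, T = 1514 K.
Step 2 (isothermal): W = P₁V₁ ln(V₂/V₁) = (53350) ln(32.7/19.4) = 27854 J.
W_total = 31955 + 27854 = 59809 J.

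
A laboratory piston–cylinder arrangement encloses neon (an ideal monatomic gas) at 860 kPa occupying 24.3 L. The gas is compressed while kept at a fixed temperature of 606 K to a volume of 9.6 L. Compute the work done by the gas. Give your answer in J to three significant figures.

W ≈ -19400 J

Isothermal: W = nRT ln(V₂/V₁) = P₁V₁ ln(V₂/V₁).
P₁V₁ = (860 kPa)(24.3 L) = 20898 J.
W = 20898 × ln(9.6/24.3) = 20898 × -0.9287
W_by_gas = -19408 J.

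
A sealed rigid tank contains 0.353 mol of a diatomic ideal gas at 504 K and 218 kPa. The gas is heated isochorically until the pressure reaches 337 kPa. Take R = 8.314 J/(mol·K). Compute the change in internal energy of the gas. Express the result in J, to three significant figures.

Constant volume ⇒ W = 0, so Q = ΔU = nCᵥΔT with Cᵥ = 5R/2 = 20.79 J/(mol·K).
At constant V, T₂/T₁ = P₂/P₁ ⇒ ΔT = T₁(P₂/P₁ − 1) = 504·(337/218 − 1) = 275.1 K.
ΔU = (0.353)(20.79)(275.1) = 2019 J.

ΔU ≈ 2020 J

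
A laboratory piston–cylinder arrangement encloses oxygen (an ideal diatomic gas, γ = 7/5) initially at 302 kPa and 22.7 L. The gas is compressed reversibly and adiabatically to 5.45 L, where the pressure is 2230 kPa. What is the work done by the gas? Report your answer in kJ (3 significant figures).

Adiabatic: W = (P₁V₁ − P₂V₂)/(γ − 1) with γ = 7/5.
P₁V₁ = 6855 J, P₂V₂ = 12154 J.
W = (6855 − 12154) / 0.4 = -13245 J.

W ≈ -13.2 kJ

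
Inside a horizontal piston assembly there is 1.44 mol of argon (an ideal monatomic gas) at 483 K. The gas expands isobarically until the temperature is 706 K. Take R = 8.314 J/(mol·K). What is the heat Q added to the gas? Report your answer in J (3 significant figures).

Q ≈ 6670 J

Isobaric: W = nRΔT = (1.44)(8.314)(223) = 2670 J.
ΔU = nCᵥΔT with Cᵥ = 3R/2: ΔU = (1.44)(12.47)(223) = 4005 J.
Q = ΔU + W = 4005 + 2670 = 6674 J.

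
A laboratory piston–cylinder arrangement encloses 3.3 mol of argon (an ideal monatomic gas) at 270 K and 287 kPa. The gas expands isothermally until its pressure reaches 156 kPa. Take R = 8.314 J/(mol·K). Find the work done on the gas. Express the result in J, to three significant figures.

W ≈ -4520 J

Isothermal process: W = nRT ln(V₂/V₁) = nRT ln(P₁/P₂).
W = (3.3)(8.314)(270) × ln(287/156)
  = 7408 × ln(1.84) = 7408 × 0.6096
W_by_gas = 4516 J; work on gas = −W_by = -4516 J.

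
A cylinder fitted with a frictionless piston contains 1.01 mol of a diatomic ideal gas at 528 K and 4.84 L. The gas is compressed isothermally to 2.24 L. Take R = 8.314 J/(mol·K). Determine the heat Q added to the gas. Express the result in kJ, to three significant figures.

Q ≈ -3.42 kJ

Isothermal ⇒ ΔU = 0, so Q = W = nRT ln(V₂/V₁).
Q = (1.01)(8.314)(528) ln(2.24/4.84) = 4434 × -0.7704 = -3416 J.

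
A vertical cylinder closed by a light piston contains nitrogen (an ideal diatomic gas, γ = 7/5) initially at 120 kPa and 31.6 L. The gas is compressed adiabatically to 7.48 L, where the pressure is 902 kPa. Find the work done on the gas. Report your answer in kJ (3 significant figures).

Adiabatic: W = (P₁V₁ − P₂V₂)/(γ − 1) with γ = 7/5.
P₁V₁ = 3792 J, P₂V₂ = 6747 J.
W = (3792 − 6747) / 0.4 = -7387 J.
Work on gas = −W_by = 7387 J.

W ≈ 7.39 kJ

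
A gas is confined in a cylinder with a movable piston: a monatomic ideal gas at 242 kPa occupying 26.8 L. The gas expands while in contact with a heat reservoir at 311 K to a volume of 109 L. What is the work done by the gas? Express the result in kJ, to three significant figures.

Isothermal: W = nRT ln(V₂/V₁) = P₁V₁ ln(V₂/V₁).
P₁V₁ = (242 kPa)(26.8 L) = 6486 J.
W = 6486 × ln(109/26.8) = 6486 × 1.403
W_by_gas = 9099 J.

W ≈ 9.10 kJ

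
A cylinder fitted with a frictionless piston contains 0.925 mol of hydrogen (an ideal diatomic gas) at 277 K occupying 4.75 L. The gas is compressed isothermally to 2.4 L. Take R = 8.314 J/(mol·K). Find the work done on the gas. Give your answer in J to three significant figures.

Isothermal: W = nRT ln(V₂/V₁).
W = (0.925)(8.314)(277) × ln(2.4/4.75)
  = 2130 × -0.6827
W_by_gas = -1454 J; work on gas = −W_by = 1454 J.

W ≈ 1450 J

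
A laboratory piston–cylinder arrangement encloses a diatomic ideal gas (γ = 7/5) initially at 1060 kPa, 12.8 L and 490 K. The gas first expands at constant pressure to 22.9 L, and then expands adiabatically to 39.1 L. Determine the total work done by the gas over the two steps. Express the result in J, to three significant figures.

W_total ≈ 22400 J

Step 1 (isobaric): W = PΔV = (1060 kPa)(22.9 − 12.8 L) = 10706 J.
After step 1: P = 1060 kPa, V = 22.9 L, T = 876.6 K.
Step 2 (adiabatic): W = (P₁V₁ − P₂V₂)/(γ−1) = (24274 − 19598)/0.4 = 11691 J.
W_total = 10706 + 11691 = 22397 J.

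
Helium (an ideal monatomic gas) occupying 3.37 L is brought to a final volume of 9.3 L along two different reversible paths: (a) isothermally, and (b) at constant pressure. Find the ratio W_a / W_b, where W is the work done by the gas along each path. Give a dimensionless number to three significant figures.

W_a / W_b ≈ 0.577

Path (a) isothermal: W = P₁V₁ ln(V₂/V₁) → W_a/(P₁V₁) = 1.015.
Path (b) isobaric: W = P₁(V₂ − V₁) → W_b/(P₁V₁) = 1.76.
W_a / W_b = 1.015 / 1.76 = 0.5769.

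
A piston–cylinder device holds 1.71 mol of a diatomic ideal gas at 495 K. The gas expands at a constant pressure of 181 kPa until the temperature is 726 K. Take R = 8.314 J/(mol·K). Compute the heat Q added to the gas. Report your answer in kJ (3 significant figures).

Q ≈ 11.5 kJ

Isobaric: W = nRΔT = (1.71)(8.314)(231) = 3284 J.
ΔU = nCᵥΔT with Cᵥ = 5R/2: ΔU = (1.71)(20.79)(231) = 8210 J.
Q = ΔU + W = 8210 + 3284 = 11494 J.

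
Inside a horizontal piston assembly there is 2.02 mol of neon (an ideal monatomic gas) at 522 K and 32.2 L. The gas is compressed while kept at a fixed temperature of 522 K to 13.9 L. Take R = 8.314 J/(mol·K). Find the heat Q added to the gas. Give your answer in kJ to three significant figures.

Isothermal ⇒ ΔU = 0, so Q = W = nRT ln(V₂/V₁).
Q = (2.02)(8.314)(522) ln(13.9/32.2) = 8767 × -0.8401 = -7365 J.

Q ≈ -7.36 kJ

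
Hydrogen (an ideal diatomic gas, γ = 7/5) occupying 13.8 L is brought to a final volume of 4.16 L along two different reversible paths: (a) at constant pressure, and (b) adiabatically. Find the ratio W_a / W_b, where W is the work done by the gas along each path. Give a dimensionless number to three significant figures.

Path (a) isobaric: W = P₁(V₂ − V₁) → W_a/(P₁V₁) = -0.6986.
Path (b) adiabatic: W = P₁V₁(1 − (V₁/V₂)^(γ−1))/(γ−1) → W_b/(P₁V₁) = -1.539.
W_a / W_b = -0.6986 / -1.539 = 0.454.

W_a / W_b ≈ 0.454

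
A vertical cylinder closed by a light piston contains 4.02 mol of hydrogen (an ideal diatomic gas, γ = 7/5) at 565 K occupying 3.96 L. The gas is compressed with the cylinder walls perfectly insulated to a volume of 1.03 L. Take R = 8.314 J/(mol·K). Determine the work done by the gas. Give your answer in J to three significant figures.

Adiabatic: TV^(γ−1) = const with γ = 7/5.
T₂ = T₁ (V₁/V₂)^(γ−1) = 565 × (3.96/1.03)^0.4 = 565 × 1.714 = 968.3 K.
W_by = nCᵥ(T₁ − T₂) = (4.02)(20.79)(565 − 968.3) = -33695 J.

W ≈ -33700 J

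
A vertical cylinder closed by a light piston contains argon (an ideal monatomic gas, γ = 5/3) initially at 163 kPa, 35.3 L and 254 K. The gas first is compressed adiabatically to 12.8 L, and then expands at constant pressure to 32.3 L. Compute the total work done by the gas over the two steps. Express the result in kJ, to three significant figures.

Step 1 (adiabatic): W = (P₁V₁ − P₂V₂)/(γ−1) = (5754 − 11315)/0.667 = -8342 J.
After step 1: P = 884 kPa, V = 12.8 L, T = 499.5 K.
Step 2 (isobaric): W = PΔV = (884 kPa)(32.3 − 12.8 L) = 17238 J.
W_total = -8342 + 17238 = 8896 J.

W_total ≈ 8.90 kJ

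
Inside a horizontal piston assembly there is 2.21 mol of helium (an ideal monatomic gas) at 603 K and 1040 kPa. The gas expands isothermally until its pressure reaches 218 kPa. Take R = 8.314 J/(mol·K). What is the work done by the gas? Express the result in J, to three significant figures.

W ≈ 17300 J

Isothermal process: W = nRT ln(V₂/V₁) = nRT ln(P₁/P₂).
W = (2.21)(8.314)(603) × ln(1040/218)
  = 11079 × ln(4.771) = 11079 × 1.562
W_by_gas = 17311 J.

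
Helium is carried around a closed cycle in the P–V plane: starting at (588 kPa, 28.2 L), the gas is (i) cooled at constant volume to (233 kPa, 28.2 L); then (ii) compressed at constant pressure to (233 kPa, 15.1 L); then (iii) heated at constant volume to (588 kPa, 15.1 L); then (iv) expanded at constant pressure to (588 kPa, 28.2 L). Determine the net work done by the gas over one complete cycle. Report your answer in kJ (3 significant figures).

Constant-volume legs do no work.
W(ii) = (233)(15.1 − 28.2) = -3052 J; W(iv) = (588)(28.2 − 15.1) = 7703 J.
W_net = -3052 + 7703 = 4650 J (the clockwise enclosed area).

W_net ≈ 4.65 kJ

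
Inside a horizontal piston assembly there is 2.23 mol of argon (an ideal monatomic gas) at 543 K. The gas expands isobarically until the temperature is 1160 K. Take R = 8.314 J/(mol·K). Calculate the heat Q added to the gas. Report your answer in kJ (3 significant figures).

Isobaric: W = nRΔT = (2.23)(8.314)(617) = 11439 J.
ΔU = nCᵥΔT with Cᵥ = 3R/2: ΔU = (2.23)(12.47)(617) = 17159 J.
Q = ΔU + W = 17159 + 11439 = 28598 J.

Q ≈ 28.6 kJ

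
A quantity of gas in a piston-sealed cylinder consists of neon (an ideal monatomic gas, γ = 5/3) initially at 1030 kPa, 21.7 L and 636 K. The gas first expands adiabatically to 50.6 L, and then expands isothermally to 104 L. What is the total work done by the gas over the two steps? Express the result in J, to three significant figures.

W_total ≈ 23600 J

Step 1 (adiabatic): W = (P₁V₁ − P₂V₂)/(γ−1) = (22351 − 12711)/0.667 = 14460 J.
After step 1: P = 251.2 kPa, V = 50.6 L, T = 361.7 K.
Step 2 (isothermal): W = P₁V₁ ln(V₂/V₁) = (12711) ln(104/50.6) = 9157 J.
W_total = 14460 + 9157 = 23618 J.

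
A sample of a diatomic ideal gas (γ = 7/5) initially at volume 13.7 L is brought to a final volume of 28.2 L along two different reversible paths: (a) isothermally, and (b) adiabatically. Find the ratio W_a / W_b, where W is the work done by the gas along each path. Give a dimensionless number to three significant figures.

Path (a) isothermal: W = P₁V₁ ln(V₂/V₁) → W_a/(P₁V₁) = 0.7219.
Path (b) adiabatic: W = P₁V₁(1 − (V₁/V₂)^(γ−1))/(γ−1) → W_b/(P₁V₁) = 0.627.
W_a / W_b = 0.7219 / 0.627 = 1.151.

W_a / W_b ≈ 1.15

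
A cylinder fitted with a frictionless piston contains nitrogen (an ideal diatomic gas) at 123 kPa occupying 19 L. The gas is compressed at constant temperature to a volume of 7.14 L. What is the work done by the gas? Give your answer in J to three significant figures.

Isothermal: W = nRT ln(V₂/V₁) = P₁V₁ ln(V₂/V₁).
P₁V₁ = (123 kPa)(19 L) = 2337 J.
W = 2337 × ln(7.14/19) = 2337 × -0.9787
W_by_gas = -2287 J.

W ≈ -2290 J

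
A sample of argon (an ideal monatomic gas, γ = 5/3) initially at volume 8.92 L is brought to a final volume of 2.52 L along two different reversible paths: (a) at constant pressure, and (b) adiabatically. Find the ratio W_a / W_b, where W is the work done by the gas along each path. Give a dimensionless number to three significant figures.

W_a / W_b ≈ 0.362

Path (a) isobaric: W = P₁(V₂ − V₁) → W_a/(P₁V₁) = -0.7175.
Path (b) adiabatic: W = P₁V₁(1 − (V₁/V₂)^(γ−1))/(γ−1) → W_b/(P₁V₁) = -1.984.
W_a / W_b = -0.7175 / -1.984 = 0.3617.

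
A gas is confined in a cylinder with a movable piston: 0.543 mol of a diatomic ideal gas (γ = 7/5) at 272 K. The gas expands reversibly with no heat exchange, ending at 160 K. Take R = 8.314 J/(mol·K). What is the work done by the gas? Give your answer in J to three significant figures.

W ≈ 1260 J

Adiabatic ⇒ Q = 0, so W_by = −ΔU = nCᵥ(T₁ − T₂).
Cᵥ = 5R/2 = 20.79 J/(mol·K).
W = (0.543)(20.79)(272 − 160) = 1264 J.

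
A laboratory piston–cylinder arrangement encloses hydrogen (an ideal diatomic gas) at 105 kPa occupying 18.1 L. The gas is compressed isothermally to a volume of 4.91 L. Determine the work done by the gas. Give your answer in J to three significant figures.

Isothermal: W = nRT ln(V₂/V₁) = P₁V₁ ln(V₂/V₁).
P₁V₁ = (105 kPa)(18.1 L) = 1901 J.
W = 1901 × ln(4.91/18.1) = 1901 × -1.305
W_by_gas = -2479 J.

W ≈ -2480 J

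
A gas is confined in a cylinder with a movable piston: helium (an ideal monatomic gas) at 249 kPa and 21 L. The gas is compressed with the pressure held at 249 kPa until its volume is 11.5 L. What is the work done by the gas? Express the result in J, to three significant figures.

Isobaric: W = P ΔV.
W = (249 kPa)(11.5 − 21 L) = (249)(-9.5) = -2366 J.

W ≈ -2370 J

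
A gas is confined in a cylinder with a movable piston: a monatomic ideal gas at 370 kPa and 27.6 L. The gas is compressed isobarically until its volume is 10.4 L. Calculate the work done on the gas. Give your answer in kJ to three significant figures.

W ≈ 6.36 kJ

Isobaric: W = P ΔV.
W = (370 kPa)(10.4 − 27.6 L) = (370)(-17.2) = -6364 J.
Work on gas = −W_by = 6364 J.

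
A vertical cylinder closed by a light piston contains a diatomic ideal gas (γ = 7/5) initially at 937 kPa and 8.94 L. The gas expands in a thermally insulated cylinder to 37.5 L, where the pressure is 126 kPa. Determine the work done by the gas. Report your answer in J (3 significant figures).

W ≈ 9130 J

Adiabatic: W = (P₁V₁ − P₂V₂)/(γ − 1) with γ = 7/5.
P₁V₁ = 8377 J, P₂V₂ = 4725 J.
W = (8377 − 4725) / 0.4 = 9129 J.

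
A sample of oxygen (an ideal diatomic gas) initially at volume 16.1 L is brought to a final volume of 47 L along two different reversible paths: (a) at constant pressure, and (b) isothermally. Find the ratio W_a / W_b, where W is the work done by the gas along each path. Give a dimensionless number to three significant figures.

W_a / W_b ≈ 1.79

Path (a) isobaric: W = P₁(V₂ − V₁) → W_a/(P₁V₁) = 1.919.
Path (b) isothermal: W = P₁V₁ ln(V₂/V₁) → W_b/(P₁V₁) = 1.071.
W_a / W_b = 1.919 / 1.071 = 1.791.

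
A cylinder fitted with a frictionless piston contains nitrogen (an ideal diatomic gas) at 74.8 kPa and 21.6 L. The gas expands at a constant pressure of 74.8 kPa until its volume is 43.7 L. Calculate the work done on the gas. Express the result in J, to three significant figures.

W ≈ -1650 J

Isobaric: W = P ΔV.
W = (74.8 kPa)(43.7 − 21.6 L) = (74.8)(22.1) = 1653 J.
Work on gas = −W_by = -1653 J.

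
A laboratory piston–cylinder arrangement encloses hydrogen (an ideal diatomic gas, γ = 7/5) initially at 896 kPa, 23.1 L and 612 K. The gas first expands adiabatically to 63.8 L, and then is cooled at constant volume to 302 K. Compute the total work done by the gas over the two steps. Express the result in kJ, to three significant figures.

W_total ≈ 17.3 kJ

Step 1 (adiabatic): W = (P₁V₁ − P₂V₂)/(γ−1) = (20698 − 13786)/0.4 = 17279 J.
Step 2 (isochoric): W = 0 (constant volume).
W_total = 17279 + 0 = 17279 J.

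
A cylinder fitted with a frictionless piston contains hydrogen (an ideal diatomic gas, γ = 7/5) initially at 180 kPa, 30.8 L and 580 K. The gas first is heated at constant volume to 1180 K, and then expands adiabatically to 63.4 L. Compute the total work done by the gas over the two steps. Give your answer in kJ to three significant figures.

W_total ≈ 7.07 kJ

Step 1 (isochoric): W = 0 (constant volume).
After step 1: P = 366.2 kPa (V unchanged).
Step 2 (adiabatic): W = (P₁V₁ − P₂V₂)/(γ−1) = (11279 − 8450)/0.4 = 7073 J.
W_total = 0 + 7073 = 7073 J.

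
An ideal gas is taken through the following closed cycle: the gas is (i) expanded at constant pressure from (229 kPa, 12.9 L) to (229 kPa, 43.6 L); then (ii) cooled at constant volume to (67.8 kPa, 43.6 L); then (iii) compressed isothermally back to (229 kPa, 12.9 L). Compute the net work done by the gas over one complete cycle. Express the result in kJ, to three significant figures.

Leg (i): W = PΔV = (229)(43.6 − 12.9) = 7030 J.
Leg (ii): W = 0.
Leg (iii): W = PᵢVᵢ ln(V_f/Vᵢ) = (2956) ln(12.9/43.6) = -3600 J.
W_net = 7030 − 3600 = 3430 J.

W_net ≈ 3.43 kJ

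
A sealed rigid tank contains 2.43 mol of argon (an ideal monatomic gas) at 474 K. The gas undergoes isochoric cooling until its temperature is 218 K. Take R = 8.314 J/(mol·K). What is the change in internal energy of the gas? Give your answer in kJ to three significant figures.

ΔU ≈ -7.76 kJ

Constant volume ⇒ W = 0, so Q = ΔU = nCᵥΔT with Cᵥ = 3R/2 = 12.47 J/(mol·K).
ΔU = (2.43)(12.47)(218 − 474) = -7758 J.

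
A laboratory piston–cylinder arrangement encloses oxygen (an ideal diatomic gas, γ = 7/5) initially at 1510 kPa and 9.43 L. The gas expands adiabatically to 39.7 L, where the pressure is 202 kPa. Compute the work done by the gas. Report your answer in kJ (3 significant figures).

Adiabatic: W = (P₁V₁ − P₂V₂)/(γ − 1) with γ = 7/5.
P₁V₁ = 14239 J, P₂V₂ = 8019 J.
W = (14239 − 8019) / 0.4 = 15550 J.

W ≈ 15.5 kJ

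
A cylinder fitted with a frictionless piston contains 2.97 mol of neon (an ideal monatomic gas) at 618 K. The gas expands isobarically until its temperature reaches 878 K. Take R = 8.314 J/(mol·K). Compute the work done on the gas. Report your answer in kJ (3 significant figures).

Isobaric: W = P ΔV = nR ΔT.
W = (2.97)(8.314)(878 − 618) = 6420 J.
Work on gas = −W_by = -6420 J.

W ≈ -6.42 kJ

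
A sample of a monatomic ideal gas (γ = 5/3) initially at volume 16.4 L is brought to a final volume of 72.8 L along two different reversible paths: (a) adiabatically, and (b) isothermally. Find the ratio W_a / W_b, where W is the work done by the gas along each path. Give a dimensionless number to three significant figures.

Path (a) adiabatic: W = P₁V₁(1 − (V₁/V₂)^(γ−1))/(γ−1) → W_a/(P₁V₁) = 0.9447.
Path (b) isothermal: W = P₁V₁ ln(V₂/V₁) → W_b/(P₁V₁) = 1.49.
W_a / W_b = 0.9447 / 1.49 = 0.6338.

W_a / W_b ≈ 0.634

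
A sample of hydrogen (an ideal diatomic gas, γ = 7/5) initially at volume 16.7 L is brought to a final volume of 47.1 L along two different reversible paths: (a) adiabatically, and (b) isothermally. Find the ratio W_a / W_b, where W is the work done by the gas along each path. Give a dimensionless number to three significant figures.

W_a / W_b ≈ 0.819

Path (a) adiabatic: W = P₁V₁(1 − (V₁/V₂)^(γ−1))/(γ−1) → W_a/(P₁V₁) = 0.8487.
Path (b) isothermal: W = P₁V₁ ln(V₂/V₁) → W_b/(P₁V₁) = 1.037.
W_a / W_b = 0.8487 / 1.037 = 0.8186.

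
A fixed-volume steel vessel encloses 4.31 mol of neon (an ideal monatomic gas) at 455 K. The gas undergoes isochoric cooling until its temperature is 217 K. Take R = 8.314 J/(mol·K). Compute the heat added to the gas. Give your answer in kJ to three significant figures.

Q ≈ -12.8 kJ

Constant volume ⇒ W = 0, so Q = ΔU = nCᵥΔT with Cᵥ = 3R/2 = 12.47 J/(mol·K).
ΔU = (4.31)(12.47)(217 − 455) = -12793 J.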